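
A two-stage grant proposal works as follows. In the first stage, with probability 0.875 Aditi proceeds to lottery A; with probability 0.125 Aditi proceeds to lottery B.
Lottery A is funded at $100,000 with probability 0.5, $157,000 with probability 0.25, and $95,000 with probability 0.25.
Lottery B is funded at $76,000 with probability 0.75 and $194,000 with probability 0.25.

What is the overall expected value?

EV(A) = 0.5 × 100000 + 0.25 × 157000 + 0.25 × 95000 = 50000 + 39250 + 23750 = 113000
EV(B) = 0.75 × 76000 + 0.25 × 194000 = 57000 + 48500 = 105500
Overall = 0.875 × 113000 + 0.125 × 105500 = 98875 + 13187.5 = 112062.5

$112,062.50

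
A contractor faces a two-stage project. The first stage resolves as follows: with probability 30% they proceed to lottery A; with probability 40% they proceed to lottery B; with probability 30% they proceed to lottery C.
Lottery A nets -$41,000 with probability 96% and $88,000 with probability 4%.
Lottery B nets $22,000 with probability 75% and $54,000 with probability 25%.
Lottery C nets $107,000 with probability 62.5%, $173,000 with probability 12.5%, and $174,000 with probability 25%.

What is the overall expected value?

EV(A) = 0.96 × (-41000) + 0.04 × 88000 = -39360 + 3520 = -35840
EV(B) = 0.75 × 22000 + 0.25 × 54000 = 16500 + 13500 = 30000
EV(C) = 0.625 × 107000 + 0.125 × 173000 + 0.25 × 174000 = 66875 + 21625 + 43500 = 132000
Overall = 0.3 × (-35840) + 0.4 × 30000 + 0.3 × 132000 = -10752 + 12000 + 39600 = 40848

$40,848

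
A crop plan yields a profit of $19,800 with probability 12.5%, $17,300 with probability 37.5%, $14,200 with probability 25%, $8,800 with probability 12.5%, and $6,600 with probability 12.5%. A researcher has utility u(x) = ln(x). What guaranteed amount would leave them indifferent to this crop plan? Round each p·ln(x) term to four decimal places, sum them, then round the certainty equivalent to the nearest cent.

$13,643.25

E[u] = 0.125·ln(19800) + 0.375·ln(17300) + 0.25·ln(14200) + 0.125·ln(8800) + 0.125·ln(6600) = 1.2367 + 3.6594 + 2.3902 + 1.1353 + 1.0994 = 9.5210
CE = e^9.5210 ≈ 13643.25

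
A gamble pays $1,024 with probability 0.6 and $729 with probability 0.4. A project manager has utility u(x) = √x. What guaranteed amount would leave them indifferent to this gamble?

$900

E[u] = 0.6·√1024 + 0.4·√729 = 0.6·32 + 0.4·27 = 30
CE = (30)² = 900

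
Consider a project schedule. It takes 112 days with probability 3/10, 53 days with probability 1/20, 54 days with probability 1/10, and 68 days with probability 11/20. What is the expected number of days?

79.05 days

EV = 3/10 × 112 + 1/20 × 53 + 1/10 × 54 + 11/20 × 68 = 33.6 + 2.65 + 5.4 + 37.4 = 79.05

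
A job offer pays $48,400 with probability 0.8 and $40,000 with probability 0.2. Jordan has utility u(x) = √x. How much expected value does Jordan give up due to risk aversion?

$64

E[u] = 0.8·√48400 + 0.2·√40000 = 0.8·220 + 0.2·200 = 216
CE = (216)² = 46656
Risk premium = EV − CE = 46720 − 46656 = 64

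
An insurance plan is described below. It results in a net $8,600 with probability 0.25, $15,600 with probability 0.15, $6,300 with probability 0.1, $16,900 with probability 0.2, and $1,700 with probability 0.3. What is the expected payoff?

$9,010

EV = 0.25 × 8600 + 0.15 × 15600 + 0.1 × 6300 + 0.2 × 16900 + 0.3 × 1700 = 2150 + 2340 + 630 + 3380 + 510 = 9010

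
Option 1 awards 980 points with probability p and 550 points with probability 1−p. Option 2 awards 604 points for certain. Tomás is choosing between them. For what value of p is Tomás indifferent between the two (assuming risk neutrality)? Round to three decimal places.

p·980 + (1−p)·550 = 604
430p + 550 = 604
p = (604 − 550) / 430

p = 0.126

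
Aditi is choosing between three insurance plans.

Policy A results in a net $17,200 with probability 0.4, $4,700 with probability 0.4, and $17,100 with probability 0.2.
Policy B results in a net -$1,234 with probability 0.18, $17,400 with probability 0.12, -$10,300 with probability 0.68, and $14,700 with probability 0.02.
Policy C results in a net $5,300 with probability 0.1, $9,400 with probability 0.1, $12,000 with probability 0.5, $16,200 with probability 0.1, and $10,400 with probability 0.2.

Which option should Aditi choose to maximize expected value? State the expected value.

Policy A = 0.4 × 17200 + 0.4 × 4700 + 0.2 × 17100 = 6880 + 1880 + 3420 = 12180
Policy B = 0.18 × (-1234) + 0.12 × 17400 + 0.68 × (-10300) + 0.02 × 14700 = -222.12 + 2088 − 7004 + 294 = -4844.12
Policy C = 0.1 × 5300 + 0.1 × 9400 + 0.5 × 12000 + 0.1 × 16200 + 0.2 × 10400 = 530 + 940 + 6000 + 1620 + 2080 = 11170

Policy A ($12,180)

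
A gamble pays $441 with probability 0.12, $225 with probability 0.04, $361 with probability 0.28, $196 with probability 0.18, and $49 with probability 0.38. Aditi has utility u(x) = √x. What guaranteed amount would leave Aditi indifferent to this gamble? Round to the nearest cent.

E[u] = 0.12·√441 + 0.04·√225 + 0.28·√361 + 0.18·√196 + 0.38·√49 = 0.12·21 + 0.04·15 + 0.28·19 + 0.18·14 + 0.38·7 = 13.62
CE = (13.62)² = 185.5044

$185.50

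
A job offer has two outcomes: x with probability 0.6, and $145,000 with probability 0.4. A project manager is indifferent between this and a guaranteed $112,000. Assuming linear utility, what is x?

0.6·x + 0.4·145000 = 112000
0.6·x = 112000 − 58000 = 54000
x = 54000 / 0.6 = 90000

x = $90,000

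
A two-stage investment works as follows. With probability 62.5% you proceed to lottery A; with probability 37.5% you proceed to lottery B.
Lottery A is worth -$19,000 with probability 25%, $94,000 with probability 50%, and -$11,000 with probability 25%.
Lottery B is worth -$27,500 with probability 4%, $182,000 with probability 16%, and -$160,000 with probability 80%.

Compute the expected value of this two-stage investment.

-$12,805

EV(A) = 0.25 × (-19000) + 0.5 × 94000 + 0.25 × (-11000) = -4750 + 47000 − 2750 = 39500
EV(B) = 0.04 × (-27500) + 0.16 × 182000 + 0.8 × (-160000) = -1100 + 29120 − 128000 = -99980
Overall = 0.625 × 39500 + 0.375 × (-99980) = 24687.5 − 37492.5 = -12805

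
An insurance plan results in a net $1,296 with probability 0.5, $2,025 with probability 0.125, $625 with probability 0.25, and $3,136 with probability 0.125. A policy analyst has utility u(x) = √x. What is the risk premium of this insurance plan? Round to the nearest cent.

$89.61

E[u] = 0.5·√1296 + 0.125·√2025 + 0.25·√625 + 0.125·√3136 = 0.5·36 + 0.125·45 + 0.25·25 + 0.125·56 = 36.875
CE = (36.875)² = 1359.765625
Risk premium = EV − CE = 1449.375 − 1359.765625 = 89.609375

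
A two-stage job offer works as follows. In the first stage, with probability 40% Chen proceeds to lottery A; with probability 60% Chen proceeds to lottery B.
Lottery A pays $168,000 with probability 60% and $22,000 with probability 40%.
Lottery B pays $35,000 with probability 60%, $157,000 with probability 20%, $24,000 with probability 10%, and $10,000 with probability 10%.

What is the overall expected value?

$77,320

EV(A) = 0.6 × 168000 + 0.4 × 22000 = 100800 + 8800 = 109600
EV(B) = 0.6 × 35000 + 0.2 × 157000 + 0.1 × 24000 + 0.1 × 10000 = 21000 + 31400 + 2400 + 1000 = 55800
Overall = 0.4 × 109600 + 0.6 × 55800 = 43840 + 33480 = 77320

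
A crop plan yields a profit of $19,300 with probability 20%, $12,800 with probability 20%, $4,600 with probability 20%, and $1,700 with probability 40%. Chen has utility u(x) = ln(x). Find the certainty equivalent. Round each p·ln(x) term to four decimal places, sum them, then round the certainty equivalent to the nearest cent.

$5,050.29

E[u] = 0.2·ln(19300) + 0.2·ln(12800) + 0.2·ln(4600) + 0.4·ln(1700) = 1.9736 + 1.8914 + 1.6868 + 2.9754 = 8.5272
CE = e^8.5272 ≈ 5050.29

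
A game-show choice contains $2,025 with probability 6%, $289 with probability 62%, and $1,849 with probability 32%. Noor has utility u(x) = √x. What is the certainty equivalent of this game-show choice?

$729

E[u] = 0.06·√2025 + 0.62·√289 + 0.32·√1849 = 0.06·45 + 0.62·17 + 0.32·43 = 27
CE = (27)² = 729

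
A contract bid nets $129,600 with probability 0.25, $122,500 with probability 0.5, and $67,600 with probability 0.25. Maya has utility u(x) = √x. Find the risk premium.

$1,650

E[u] = 0.25·√129600 + 0.5·√122500 + 0.25·√67600 = 0.25·360 + 0.5·350 + 0.25·260 = 330
CE = (330)² = 108900
Risk premium = EV − CE = 110550 − 108900 = 1650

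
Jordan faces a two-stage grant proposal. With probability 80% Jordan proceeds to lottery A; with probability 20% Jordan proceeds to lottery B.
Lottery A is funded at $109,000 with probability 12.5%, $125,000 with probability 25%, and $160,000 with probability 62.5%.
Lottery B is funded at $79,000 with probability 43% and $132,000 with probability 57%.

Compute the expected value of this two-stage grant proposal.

EV(A) = 0.125 × 109000 + 0.25 × 125000 + 0.625 × 160000 = 13625 + 31250 + 100000 = 144875
EV(B) = 0.43 × 79000 + 0.57 × 132000 = 33970 + 75240 = 109210
Overall = 0.8 × 144875 + 0.2 × 109210 = 115900 + 21842 = 137742

$137,742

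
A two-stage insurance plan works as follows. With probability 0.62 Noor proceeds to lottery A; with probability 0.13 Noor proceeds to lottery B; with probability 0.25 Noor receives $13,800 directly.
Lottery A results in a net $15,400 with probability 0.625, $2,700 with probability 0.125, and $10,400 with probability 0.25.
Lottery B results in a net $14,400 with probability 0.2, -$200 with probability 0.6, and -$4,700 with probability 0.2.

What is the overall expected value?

$11,475.35

EV(A) = 0.625 × 15400 + 0.125 × 2700 + 0.25 × 10400 = 9625 + 337.5 + 2600 = 12562.5
EV(B) = 0.2 × 14400 + 0.6 × (-200) + 0.2 × (-4700) = 2880 − 120 − 940 = 1820
Branch C: 13800 (certain)
Overall = 0.62 × 12562.5 + 0.13 × 1820 + 0.25 × 13800 = 7788.75 + 236.6 + 3450 = 11475.35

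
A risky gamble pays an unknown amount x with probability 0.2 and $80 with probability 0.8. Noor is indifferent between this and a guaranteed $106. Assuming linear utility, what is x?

0.2·x + 0.8·80 = 106
0.2·x = 106 − 64 = 42
x = 42 / 0.2 = 210

x = $210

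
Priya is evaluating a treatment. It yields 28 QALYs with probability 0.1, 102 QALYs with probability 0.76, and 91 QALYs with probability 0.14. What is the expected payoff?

93.06 QALYs

EV = 0.1 × 28 + 0.76 × 102 + 0.14 × 91 = 2.8 + 77.52 + 12.74 = 93.06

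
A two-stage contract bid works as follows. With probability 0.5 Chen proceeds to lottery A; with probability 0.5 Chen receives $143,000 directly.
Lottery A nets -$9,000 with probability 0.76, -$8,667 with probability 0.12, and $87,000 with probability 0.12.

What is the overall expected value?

$72,779.98

EV(A) = 0.76 × (-9000) + 0.12 × (-8667) + 0.12 × 87000 = -6840 − 1040.04 + 10440 = 2559.96
Branch B: 143000 (certain)
Overall = 0.5 × 2559.96 + 0.5 × 143000 = 1279.98 + 71500 = 72779.98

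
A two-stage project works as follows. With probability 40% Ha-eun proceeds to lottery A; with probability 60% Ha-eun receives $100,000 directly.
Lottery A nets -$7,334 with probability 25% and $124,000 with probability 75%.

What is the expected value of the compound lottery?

$96,466.60

EV(A) = 0.25 × (-7334) + 0.75 × 124000 = -1833.5 + 93000 = 91166.5
Branch B: 100000 (certain)
Overall = 0.4 × 91166.5 + 0.6 × 100000 = 36466.6 + 60000 = 96466.6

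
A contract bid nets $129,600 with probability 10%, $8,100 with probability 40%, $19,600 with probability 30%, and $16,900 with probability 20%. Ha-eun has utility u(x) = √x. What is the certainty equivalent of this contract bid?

$19,600

E[u] = 0.1·√129600 + 0.4·√8100 + 0.3·√19600 + 0.2·√16900 = 0.1·360 + 0.4·90 + 0.3·140 + 0.2·130 = 140
CE = (140)² = 19600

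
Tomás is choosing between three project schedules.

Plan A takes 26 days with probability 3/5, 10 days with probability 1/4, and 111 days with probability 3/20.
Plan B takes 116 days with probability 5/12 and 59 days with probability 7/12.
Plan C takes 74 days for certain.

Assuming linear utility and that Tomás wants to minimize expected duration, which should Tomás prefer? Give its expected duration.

Plan A (34.75 days)

Plan A = 3/5 × 26 + 1/4 × 10 + 3/20 × 111 = 15.6 + 2.5 + 16.65 = 34.75
Plan B = 5/12 × 116 + 7/12 × 59 = 48.3333 + 34.4167 = 82.75
Plan C: 74 (certain)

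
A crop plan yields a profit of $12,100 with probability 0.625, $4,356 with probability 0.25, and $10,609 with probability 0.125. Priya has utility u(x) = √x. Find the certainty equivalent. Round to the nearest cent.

E[u] = 0.625·√12100 + 0.25·√4356 + 0.125·√10609 = 0.625·110 + 0.25·66 + 0.125·103 = 98.125
CE = (98.125)² = 9628.515625

$9,628.52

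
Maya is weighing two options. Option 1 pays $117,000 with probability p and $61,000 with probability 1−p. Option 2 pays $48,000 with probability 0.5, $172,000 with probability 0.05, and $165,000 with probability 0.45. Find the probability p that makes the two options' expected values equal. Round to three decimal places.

p = 0.819

EV(Option 2) = 0.5 × 48000 + 0.05 × 172000 + 0.45 × 165000 = 24000 + 8600 + 74250 = 106850
p·117000 + (1−p)·61000 = 106850
56000p + 61000 = 106850
p = (106850 − 61000) / 56000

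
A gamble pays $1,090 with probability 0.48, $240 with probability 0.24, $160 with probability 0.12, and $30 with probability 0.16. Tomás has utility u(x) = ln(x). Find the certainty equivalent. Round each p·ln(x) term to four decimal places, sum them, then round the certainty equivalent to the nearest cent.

E[u] = 0.48·ln(1090) + 0.24·ln(240) + 0.12·ln(160) + 0.16·ln(30) = 3.3571 + 1.3154 + 0.6090 + 0.5442 = 5.8257
CE = e^5.8257 ≈ 338.90

$338.90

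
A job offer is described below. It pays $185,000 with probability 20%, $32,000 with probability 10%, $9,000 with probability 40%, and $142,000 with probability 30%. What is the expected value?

EV = 0.2 × 185000 + 0.1 × 32000 + 0.4 × 9000 + 0.3 × 142000 = 37000 + 3200 + 3600 + 42600 = 86400

$86,400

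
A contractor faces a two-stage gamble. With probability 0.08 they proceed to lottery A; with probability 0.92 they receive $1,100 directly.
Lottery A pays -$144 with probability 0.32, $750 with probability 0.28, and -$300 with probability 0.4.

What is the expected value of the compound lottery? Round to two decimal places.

EV(A) = 0.32 × (-144) + 0.28 × 750 + 0.4 × (-300) = -46.08 + 210 − 120 = 43.92
Branch B: 1100 (certain)
Overall = 0.08 × 43.92 + 0.92 × 1100 = 3.5136 + 1012 = 1015.5136

$1,015.51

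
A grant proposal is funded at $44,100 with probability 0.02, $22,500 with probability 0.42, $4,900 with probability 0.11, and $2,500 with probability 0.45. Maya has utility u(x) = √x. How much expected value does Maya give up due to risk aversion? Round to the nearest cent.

E[u] = 0.02·√44100 + 0.42·√22500 + 0.11·√4900 + 0.45·√2500 = 0.02·210 + 0.42·150 + 0.11·70 + 0.45·50 = 97.4
CE = (97.4)² = 9486.76
Risk premium = EV − CE = 11996 − 9486.76 = 2509.24

$2,509.24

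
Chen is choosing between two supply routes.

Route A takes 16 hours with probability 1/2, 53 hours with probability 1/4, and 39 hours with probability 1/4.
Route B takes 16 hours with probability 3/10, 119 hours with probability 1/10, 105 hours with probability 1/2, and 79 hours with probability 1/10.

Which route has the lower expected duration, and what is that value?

Route A (31 hours)

Route A = 1/2 × 16 + 1/4 × 53 + 1/4 × 39 = 8 + 13.25 + 9.75 = 31
Route B = 3/10 × 16 + 1/10 × 119 + 1/2 × 105 + 1/10 × 79 = 4.8 + 11.9 + 52.5 + 7.9 = 77.1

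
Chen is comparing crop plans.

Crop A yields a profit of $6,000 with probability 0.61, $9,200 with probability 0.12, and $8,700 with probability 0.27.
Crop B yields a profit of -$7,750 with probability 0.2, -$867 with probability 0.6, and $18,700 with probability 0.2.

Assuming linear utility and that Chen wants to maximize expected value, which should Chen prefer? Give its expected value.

Crop A ($7,113)

Crop A = 0.61 × 6000 + 0.12 × 9200 + 0.27 × 8700 = 3660 + 1104 + 2349 = 7113
Crop B = 0.2 × (-7750) + 0.6 × (-867) + 0.2 × 18700 = -1550 − 520.2 + 3740 = 1669.8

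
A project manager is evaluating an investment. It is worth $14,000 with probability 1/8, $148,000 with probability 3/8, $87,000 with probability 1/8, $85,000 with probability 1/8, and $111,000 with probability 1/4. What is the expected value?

EV = 1/8 × 14000 + 3/8 × 148000 + 1/8 × 87000 + 1/8 × 85000 + 1/4 × 111000 = 1750 + 55500 + 10875 + 10625 + 27750 = 106500

$106,500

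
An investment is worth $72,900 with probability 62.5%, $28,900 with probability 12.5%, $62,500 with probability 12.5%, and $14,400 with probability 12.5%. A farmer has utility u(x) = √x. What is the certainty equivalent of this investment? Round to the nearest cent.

$55,814.06

E[u] = 0.625·√72900 + 0.125·√28900 + 0.125·√62500 + 0.125·√14400 = 0.625·270 + 0.125·170 + 0.125·250 + 0.125·120 = 236.25
CE = (236.25)² = 55814.0625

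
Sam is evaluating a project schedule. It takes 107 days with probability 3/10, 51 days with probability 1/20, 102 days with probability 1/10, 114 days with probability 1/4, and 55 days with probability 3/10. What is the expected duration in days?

89.85 days

EV = 3/10 × 107 + 1/20 × 51 + 1/10 × 102 + 1/4 × 114 + 3/10 × 55 = 32.1 + 2.55 + 10.2 + 28.5 + 16.5 = 89.85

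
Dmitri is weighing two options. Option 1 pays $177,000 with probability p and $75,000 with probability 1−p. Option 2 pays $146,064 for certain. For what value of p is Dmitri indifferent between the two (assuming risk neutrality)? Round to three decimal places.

p·177000 + (1−p)·75000 = 146064
102000p + 75000 = 146064
p = (146064 − 75000) / 102000

p = 0.697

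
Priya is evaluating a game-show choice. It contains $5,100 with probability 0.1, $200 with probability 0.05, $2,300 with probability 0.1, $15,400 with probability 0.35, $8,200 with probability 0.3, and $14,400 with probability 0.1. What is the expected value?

EV = 0.1 × 5100 + 0.05 × 200 + 0.1 × 2300 + 0.35 × 15400 + 0.3 × 8200 + 0.1 × 14400 = 510 + 10 + 230 + 5390 + 2460 + 1440 = 10040

$10,040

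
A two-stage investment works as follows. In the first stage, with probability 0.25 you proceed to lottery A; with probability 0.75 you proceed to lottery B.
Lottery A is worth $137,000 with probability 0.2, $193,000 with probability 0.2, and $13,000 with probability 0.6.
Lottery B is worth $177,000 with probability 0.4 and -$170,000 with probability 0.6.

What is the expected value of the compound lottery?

-$4,950

EV(A) = 0.2 × 137000 + 0.2 × 193000 + 0.6 × 13000 = 27400 + 38600 + 7800 = 73800
EV(B) = 0.4 × 177000 + 0.6 × (-170000) = 70800 − 102000 = -31200
Overall = 0.25 × 73800 + 0.75 × (-31200) = 18450 − 23400 = -4950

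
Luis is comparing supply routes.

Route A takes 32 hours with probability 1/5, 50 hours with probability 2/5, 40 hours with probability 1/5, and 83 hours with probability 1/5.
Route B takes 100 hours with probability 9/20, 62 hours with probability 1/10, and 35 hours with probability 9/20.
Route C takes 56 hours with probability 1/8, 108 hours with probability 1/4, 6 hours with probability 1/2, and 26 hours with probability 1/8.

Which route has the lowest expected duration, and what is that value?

Route C (40.25 hours)

Route A = 1/5 × 32 + 2/5 × 50 + 1/5 × 40 + 1/5 × 83 = 6.4 + 20 + 8 + 16.6 = 51
Route B = 9/20 × 100 + 1/10 × 62 + 9/20 × 35 = 45 + 6.2 + 15.75 = 66.95
Route C = 1/8 × 56 + 1/4 × 108 + 1/2 × 6 + 1/8 × 26 = 7 + 27 + 3 + 3.25 = 40.25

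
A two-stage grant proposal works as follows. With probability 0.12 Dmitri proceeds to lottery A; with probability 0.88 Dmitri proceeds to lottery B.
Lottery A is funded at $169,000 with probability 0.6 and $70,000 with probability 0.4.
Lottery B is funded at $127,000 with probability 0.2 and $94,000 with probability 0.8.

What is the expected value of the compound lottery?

$104,056

EV(A) = 0.6 × 169000 + 0.4 × 70000 = 101400 + 28000 = 129400
EV(B) = 0.2 × 127000 + 0.8 × 94000 = 25400 + 75200 = 100600
Overall = 0.12 × 129400 + 0.88 × 100600 = 15528 + 88528 = 104056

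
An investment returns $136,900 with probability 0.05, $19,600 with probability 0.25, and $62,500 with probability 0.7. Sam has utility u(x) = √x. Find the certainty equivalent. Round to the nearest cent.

$52,212.25

E[u] = 0.05·√136900 + 0.25·√19600 + 0.7·√62500 = 0.05·370 + 0.25·140 + 0.7·250 = 228.5
CE = (228.5)² = 52212.25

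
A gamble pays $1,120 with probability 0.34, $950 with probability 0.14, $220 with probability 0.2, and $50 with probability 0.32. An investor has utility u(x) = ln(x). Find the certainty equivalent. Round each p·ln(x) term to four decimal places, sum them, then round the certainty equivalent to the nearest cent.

$292.25

E[u] = 0.34·ln(1120) + 0.14·ln(950) + 0.2·ln(220) + 0.32·ln(50) = 2.3872 + 0.9599 + 1.0787 + 1.2518 = 5.6776
CE = e^5.6776 ≈ 292.25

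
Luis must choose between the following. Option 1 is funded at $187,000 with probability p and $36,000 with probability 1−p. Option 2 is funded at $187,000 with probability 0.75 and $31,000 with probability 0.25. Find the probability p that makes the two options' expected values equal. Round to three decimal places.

EV(Option 2) = 0.75 × 187000 + 0.25 × 31000 = 140250 + 7750 = 148000
p·187000 + (1−p)·36000 = 148000
151000p + 36000 = 148000
p = (148000 − 36000) / 151000

p = 0.742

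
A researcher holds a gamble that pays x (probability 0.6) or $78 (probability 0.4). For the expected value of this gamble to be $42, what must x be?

x = $18

0.6·x + 0.4·78 = 42
0.6·x = 42 − 31.2 = 10.8
x = 10.8 / 0.6 = 18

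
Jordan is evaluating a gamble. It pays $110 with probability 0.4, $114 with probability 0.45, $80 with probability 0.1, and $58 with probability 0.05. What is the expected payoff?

$106.20

EV = 0.4 × 110 + 0.45 × 114 + 0.1 × 80 + 0.05 × 58 = 44 + 51.3 + 8 + 2.9 = 106.2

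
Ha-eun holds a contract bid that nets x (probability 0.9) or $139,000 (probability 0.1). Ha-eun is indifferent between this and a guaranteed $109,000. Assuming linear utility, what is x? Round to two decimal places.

x = $105,666.67

0.9·x + 0.1·139000 = 109000
0.9·x = 109000 − 13900 = 95100
x = 95100 / 0.9 = 105666.6667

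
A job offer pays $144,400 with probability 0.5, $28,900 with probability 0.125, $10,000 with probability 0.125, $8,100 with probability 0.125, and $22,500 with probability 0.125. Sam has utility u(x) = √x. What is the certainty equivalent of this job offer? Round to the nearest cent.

$64,389.06

E[u] = 0.5·√144400 + 0.125·√28900 + 0.125·√10000 + 0.125·√8100 + 0.125·√22500 = 0.5·380 + 0.125·170 + 0.125·100 + 0.125·90 + 0.125·150 = 253.75
CE = (253.75)² = 64389.0625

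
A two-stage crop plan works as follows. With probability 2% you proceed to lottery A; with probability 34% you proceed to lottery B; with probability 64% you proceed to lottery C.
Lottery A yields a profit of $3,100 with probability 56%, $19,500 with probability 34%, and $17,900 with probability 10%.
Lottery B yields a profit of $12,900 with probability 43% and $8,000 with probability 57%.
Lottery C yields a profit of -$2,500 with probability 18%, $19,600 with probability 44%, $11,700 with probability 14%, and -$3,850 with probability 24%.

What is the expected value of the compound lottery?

$9,327.82

EV(A) = 0.56 × 3100 + 0.34 × 19500 + 0.1 × 17900 = 1736 + 6630 + 1790 = 10156
EV(B) = 0.43 × 12900 + 0.57 × 8000 = 5547 + 4560 = 10107
EV(C) = 0.18 × (-2500) + 0.44 × 19600 + 0.14 × 11700 + 0.24 × (-3850) = -450 + 8624 + 1638 − 924 = 8888
Overall = 0.02 × 10156 + 0.34 × 10107 + 0.64 × 8888 = 203.12 + 3436.38 + 5688.32 = 9327.82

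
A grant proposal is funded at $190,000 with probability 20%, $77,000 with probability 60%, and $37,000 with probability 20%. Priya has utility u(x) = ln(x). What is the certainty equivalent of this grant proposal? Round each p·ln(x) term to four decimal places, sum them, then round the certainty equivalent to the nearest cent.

$79,666.15

E[u] = 0.2·ln(190000) + 0.6·ln(77000) + 0.2·ln(37000) = 2.4310 + 6.7509 + 2.1037 = 11.2856
CE = e^11.2856 ≈ 79666.15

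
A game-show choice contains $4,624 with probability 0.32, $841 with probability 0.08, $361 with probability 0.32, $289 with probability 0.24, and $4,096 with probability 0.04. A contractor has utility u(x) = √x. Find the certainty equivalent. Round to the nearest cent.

$1,354.24

E[u] = 0.32·√4624 + 0.08·√841 + 0.32·√361 + 0.24·√289 + 0.04·√4096 = 0.32·68 + 0.08·29 + 0.32·19 + 0.24·17 + 0.04·64 = 36.8
CE = (36.8)² = 1354.24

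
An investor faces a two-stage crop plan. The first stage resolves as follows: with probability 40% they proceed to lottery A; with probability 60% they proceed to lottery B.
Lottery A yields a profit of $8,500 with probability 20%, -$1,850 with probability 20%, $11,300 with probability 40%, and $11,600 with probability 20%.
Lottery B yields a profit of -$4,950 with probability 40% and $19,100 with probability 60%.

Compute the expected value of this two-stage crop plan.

EV(A) = 0.2 × 8500 + 0.2 × (-1850) + 0.4 × 11300 + 0.2 × 11600 = 1700 − 370 + 4520 + 2320 = 8170
EV(B) = 0.4 × (-4950) + 0.6 × 19100 = -1980 + 11460 = 9480
Overall = 0.4 × 8170 + 0.6 × 9480 = 3268 + 5688 = 8956

$8,956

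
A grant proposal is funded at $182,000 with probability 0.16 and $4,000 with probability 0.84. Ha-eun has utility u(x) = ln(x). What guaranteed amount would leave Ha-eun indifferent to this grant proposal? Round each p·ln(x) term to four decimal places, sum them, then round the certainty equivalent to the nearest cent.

$7,367.99

E[u] = 0.16·ln(182000) + 0.84·ln(4000) = 1.9379 + 6.9670 = 8.9049
CE = e^8.9049 ≈ 7367.99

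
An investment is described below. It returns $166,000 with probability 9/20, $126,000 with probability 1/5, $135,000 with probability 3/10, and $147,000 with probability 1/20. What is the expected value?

EV = 9/20 × 166000 + 1/5 × 126000 + 3/10 × 135000 + 1/20 × 147000 = 74700 + 25200 + 40500 + 7350 = 147750

$147,750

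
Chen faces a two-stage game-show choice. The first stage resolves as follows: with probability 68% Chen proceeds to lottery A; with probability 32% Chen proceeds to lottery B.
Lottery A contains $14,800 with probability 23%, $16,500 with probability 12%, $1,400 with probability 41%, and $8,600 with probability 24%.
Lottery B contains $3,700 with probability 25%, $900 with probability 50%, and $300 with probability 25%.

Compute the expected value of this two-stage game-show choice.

$5,918.96

EV(A) = 0.23 × 14800 + 0.12 × 16500 + 0.41 × 1400 + 0.24 × 8600 = 3404 + 1980 + 574 + 2064 = 8022
EV(B) = 0.25 × 3700 + 0.5 × 900 + 0.25 × 300 = 925 + 450 + 75 = 1450
Overall = 0.68 × 8022 + 0.32 × 1450 = 5454.96 + 464 = 5918.96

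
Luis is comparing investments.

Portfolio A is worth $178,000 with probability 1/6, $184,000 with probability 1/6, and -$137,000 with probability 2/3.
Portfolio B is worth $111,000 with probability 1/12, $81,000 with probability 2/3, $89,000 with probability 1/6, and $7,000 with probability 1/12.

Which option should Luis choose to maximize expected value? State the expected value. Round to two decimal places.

Portfolio B ($78,666.67)

Portfolio A = 1/6 × 178000 + 1/6 × 184000 + 2/3 × (-137000) = 29666.6667 + 30666.6667 − 91333.3333 = -31000
Portfolio B = 1/12 × 111000 + 2/3 × 81000 + 1/6 × 89000 + 1/12 × 7000 = 9250 + 54000 + 14833.3333 + 583.3333 = 78666.6667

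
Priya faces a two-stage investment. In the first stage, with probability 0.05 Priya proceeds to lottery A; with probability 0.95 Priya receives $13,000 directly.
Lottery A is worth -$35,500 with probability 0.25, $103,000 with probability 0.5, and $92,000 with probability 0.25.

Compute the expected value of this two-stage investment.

$15,631.25

EV(A) = 0.25 × (-35500) + 0.5 × 103000 + 0.25 × 92000 = -8875 + 51500 + 23000 = 65625
Branch B: 13000 (certain)
Overall = 0.05 × 65625 + 0.95 × 13000 = 3281.25 + 12350 = 15631.25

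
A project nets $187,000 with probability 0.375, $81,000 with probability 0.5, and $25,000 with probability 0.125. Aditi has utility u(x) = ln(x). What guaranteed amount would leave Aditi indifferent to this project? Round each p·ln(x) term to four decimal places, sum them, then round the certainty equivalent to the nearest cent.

E[u] = 0.375·ln(187000) + 0.5·ln(81000) + 0.125·ln(25000) = 4.5521 + 5.6511 + 1.2658 = 11.4690
CE = e^11.4690 ≈ 95702.53

$95,702.53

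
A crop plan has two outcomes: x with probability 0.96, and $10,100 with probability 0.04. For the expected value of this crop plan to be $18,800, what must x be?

x = $19,162.50

0.96·x + 0.04·10100 = 18800
0.96·x = 18800 − 404 = 18396
x = 18396 / 0.96 = 19162.5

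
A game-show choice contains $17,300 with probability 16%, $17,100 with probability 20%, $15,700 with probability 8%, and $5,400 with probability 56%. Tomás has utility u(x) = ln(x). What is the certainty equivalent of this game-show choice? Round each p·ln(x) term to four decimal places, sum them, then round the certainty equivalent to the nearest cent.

E[u] = 0.16·ln(17300) + 0.2·ln(17100) + 0.08·ln(15700) + 0.56·ln(5400) = 1.5614 + 1.9494 + 0.7729 + 4.8127 = 9.0964
CE = e^9.0964 ≈ 8923.11

$8,923.11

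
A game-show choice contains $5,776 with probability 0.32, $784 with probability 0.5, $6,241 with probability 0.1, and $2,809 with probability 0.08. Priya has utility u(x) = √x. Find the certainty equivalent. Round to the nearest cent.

$2,546.21

E[u] = 0.32·√5776 + 0.5·√784 + 0.1·√6241 + 0.08·√2809 = 0.32·76 + 0.5·28 + 0.1·79 + 0.08·53 = 50.46
CE = (50.46)² = 2546.2116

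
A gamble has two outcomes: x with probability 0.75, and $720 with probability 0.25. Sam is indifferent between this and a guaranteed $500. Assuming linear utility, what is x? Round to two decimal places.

x = $426.67

0.75·x + 0.25·720 = 500
0.75·x = 500 − 180 = 320
x = 320 / 0.75 = 426.6667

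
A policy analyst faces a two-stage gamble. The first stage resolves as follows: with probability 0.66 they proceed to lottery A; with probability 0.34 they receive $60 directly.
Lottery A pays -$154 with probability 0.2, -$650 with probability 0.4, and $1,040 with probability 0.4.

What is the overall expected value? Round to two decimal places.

$103.03

EV(A) = 0.2 × (-154) + 0.4 × (-650) + 0.4 × 1040 = -30.8 − 260 + 416 = 125.2
Branch B: 60 (certain)
Overall = 0.66 × 125.2 + 0.34 × 60 = 82.632 + 20.4 = 103.032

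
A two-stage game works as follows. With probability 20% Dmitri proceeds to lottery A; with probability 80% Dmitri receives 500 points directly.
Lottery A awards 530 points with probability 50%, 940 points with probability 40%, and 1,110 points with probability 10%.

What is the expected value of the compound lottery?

EV(A) = 0.5 × 530 + 0.4 × 940 + 0.1 × 1110 = 265 + 376 + 111 = 752
Branch B: 500 (certain)
Overall = 0.2 × 752 + 0.8 × 500 = 150.4 + 400 = 550.4

550.4 points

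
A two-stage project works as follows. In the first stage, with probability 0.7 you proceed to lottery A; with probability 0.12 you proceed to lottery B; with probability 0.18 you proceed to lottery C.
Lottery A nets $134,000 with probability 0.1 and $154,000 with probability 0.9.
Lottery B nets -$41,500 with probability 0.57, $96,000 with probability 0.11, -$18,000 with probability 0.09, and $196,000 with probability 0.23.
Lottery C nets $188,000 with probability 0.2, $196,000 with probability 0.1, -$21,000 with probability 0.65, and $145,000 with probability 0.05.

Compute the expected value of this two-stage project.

EV(A) = 0.1 × 134000 + 0.9 × 154000 = 13400 + 138600 = 152000
EV(B) = 0.57 × (-41500) + 0.11 × 96000 + 0.09 × (-18000) + 0.23 × 196000 = -23655 + 10560 − 1620 + 45080 = 30365
EV(C) = 0.2 × 188000 + 0.1 × 196000 + 0.65 × (-21000) + 0.05 × 145000 = 37600 + 19600 − 13650 + 7250 = 50800
Overall = 0.7 × 152000 + 0.12 × 30365 + 0.18 × 50800 = 106400 + 3643.8 + 9144 = 119187.8

$119,187.80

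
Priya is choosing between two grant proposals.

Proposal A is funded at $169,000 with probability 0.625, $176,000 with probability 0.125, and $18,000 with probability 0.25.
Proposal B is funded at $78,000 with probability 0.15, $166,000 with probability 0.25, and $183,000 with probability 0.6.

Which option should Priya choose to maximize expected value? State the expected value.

Proposal A = 0.625 × 169000 + 0.125 × 176000 + 0.25 × 18000 = 105625 + 22000 + 4500 = 132125
Proposal B = 0.15 × 78000 + 0.25 × 166000 + 0.6 × 183000 = 11700 + 41500 + 109800 = 163000

Proposal B ($163,000)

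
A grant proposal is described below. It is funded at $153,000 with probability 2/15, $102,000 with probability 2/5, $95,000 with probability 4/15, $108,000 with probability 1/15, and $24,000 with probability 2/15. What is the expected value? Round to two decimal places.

$96,933.33

EV = 2/15 × 153000 + 2/5 × 102000 + 4/15 × 95000 + 1/15 × 108000 + 2/15 × 24000 = 20400 + 40800 + 25333.3333 + 7200 + 3200 = 96933.3333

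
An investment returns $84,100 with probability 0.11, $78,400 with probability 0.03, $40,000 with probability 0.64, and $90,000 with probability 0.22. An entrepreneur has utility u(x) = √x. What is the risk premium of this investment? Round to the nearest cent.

$2,106.51

E[u] = 0.11·√84100 + 0.03·√78400 + 0.64·√40000 + 0.22·√90000 = 0.11·290 + 0.03·280 + 0.64·200 + 0.22·300 = 234.3
CE = (234.3)² = 54896.49
Risk premium = EV − CE = 57003 − 54896.49 = 2106.51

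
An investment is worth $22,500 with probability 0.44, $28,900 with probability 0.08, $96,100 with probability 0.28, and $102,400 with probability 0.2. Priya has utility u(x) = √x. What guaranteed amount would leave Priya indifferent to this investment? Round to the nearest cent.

E[u] = 0.44·√22500 + 0.08·√28900 + 0.28·√96100 + 0.2·√102400 = 0.44·150 + 0.08·170 + 0.28·310 + 0.2·320 = 230.4
CE = (230.4)² = 53084.16

$53,084.16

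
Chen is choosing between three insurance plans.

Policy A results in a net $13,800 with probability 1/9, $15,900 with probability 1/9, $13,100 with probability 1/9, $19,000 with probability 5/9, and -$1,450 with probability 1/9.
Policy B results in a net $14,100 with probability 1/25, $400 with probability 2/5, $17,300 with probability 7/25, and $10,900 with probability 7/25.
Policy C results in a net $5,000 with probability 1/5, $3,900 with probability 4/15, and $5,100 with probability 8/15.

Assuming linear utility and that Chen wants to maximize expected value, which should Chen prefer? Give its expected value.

Policy A = 1/9 × 13800 + 1/9 × 15900 + 1/9 × 13100 + 5/9 × 19000 + 1/9 × (-1450) = 1533.3333 + 1766.6667 + 1455.5556 + 10555.5556 − 161.1111 = 15150
Policy B = 1/25 × 14100 + 2/5 × 400 + 7/25 × 17300 + 7/25 × 10900 = 564 + 160 + 4844 + 3052 = 8620
Policy C = 1/5 × 5000 + 4/15 × 3900 + 8/15 × 5100 = 1000 + 1040 + 2720 = 4760

Policy A ($15,150)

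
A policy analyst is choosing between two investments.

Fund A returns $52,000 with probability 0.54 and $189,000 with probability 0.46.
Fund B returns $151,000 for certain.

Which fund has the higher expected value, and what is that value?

Fund B ($151,000)

Fund A = 0.54 × 52000 + 0.46 × 189000 = 28080 + 86940 = 115020
Fund B: 151000 (certain)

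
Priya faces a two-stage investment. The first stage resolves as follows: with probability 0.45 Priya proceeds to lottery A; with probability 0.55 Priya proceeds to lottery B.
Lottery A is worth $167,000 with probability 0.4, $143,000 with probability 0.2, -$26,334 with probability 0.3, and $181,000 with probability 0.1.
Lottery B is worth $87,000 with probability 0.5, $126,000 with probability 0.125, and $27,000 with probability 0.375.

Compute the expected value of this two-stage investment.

EV(A) = 0.4 × 167000 + 0.2 × 143000 + 0.3 × (-26334) + 0.1 × 181000 = 66800 + 28600 − 7900.2 + 18100 = 105599.8
EV(B) = 0.5 × 87000 + 0.125 × 126000 + 0.375 × 27000 = 43500 + 15750 + 10125 = 69375
Overall = 0.45 × 105599.8 + 0.55 × 69375 = 47519.91 + 38156.25 = 85676.16

$85,676.16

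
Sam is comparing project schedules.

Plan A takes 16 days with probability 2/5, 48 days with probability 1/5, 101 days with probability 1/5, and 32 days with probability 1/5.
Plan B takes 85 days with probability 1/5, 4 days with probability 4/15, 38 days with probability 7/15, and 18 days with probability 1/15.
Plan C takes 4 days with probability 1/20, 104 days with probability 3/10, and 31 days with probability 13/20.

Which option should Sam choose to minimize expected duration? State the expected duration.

Plan A = 2/5 × 16 + 1/5 × 48 + 1/5 × 101 + 1/5 × 32 = 6.4 + 9.6 + 20.2 + 6.4 = 42.6
Plan B = 1/5 × 85 + 4/15 × 4 + 7/15 × 38 + 1/15 × 18 = 17 + 1.0667 + 17.7333 + 1.2 = 37
Plan C = 1/20 × 4 + 3/10 × 104 + 13/20 × 31 = 0.2 + 31.2 + 20.15 = 51.55

Plan B (37 days)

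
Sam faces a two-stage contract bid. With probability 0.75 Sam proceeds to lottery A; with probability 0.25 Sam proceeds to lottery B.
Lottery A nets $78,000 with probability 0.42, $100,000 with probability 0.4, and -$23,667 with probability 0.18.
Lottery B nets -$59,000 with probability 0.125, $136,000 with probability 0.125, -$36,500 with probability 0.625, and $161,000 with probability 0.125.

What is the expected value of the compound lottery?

EV(A) = 0.42 × 78000 + 0.4 × 100000 + 0.18 × (-23667) = 32760 + 40000 − 4260.06 = 68499.94
EV(B) = 0.125 × (-59000) + 0.125 × 136000 + 0.625 × (-36500) + 0.125 × 161000 = -7375 + 17000 − 22812.5 + 20125 = 6937.5
Overall = 0.75 × 68499.94 + 0.25 × 6937.5 = 51374.955 + 1734.375 = 53109.33

$53,109.33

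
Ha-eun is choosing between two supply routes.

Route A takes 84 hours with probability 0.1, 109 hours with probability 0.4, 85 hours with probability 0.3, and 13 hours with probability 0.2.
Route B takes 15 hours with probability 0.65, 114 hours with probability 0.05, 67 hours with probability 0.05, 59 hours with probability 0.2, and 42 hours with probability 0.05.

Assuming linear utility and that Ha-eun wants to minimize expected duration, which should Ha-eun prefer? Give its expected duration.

Route A = 0.1 × 84 + 0.4 × 109 + 0.3 × 85 + 0.2 × 13 = 8.4 + 43.6 + 25.5 + 2.6 = 80.1
Route B = 0.65 × 15 + 0.05 × 114 + 0.05 × 67 + 0.2 × 59 + 0.05 × 42 = 9.75 + 5.7 + 3.35 + 11.8 + 2.1 = 32.7

Route B (32.7 hours)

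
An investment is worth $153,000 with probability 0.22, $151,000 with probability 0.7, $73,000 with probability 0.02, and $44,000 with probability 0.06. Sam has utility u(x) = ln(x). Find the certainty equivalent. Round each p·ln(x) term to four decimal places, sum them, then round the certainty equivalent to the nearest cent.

$138,607.30

E[u] = 0.22·ln(153000) + 0.7·ln(151000) + 0.02·ln(73000) + 0.06·ln(44000) = 2.6264 + 8.3475 + 0.2240 + 0.6415 = 11.8394
CE = e^11.8394 ≈ 138607.30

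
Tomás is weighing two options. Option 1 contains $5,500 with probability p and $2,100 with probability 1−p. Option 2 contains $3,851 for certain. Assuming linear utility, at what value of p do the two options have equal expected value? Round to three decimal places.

p·5500 + (1−p)·2100 = 3851
3400p + 2100 = 3851
p = (3851 − 2100) / 3400

p = 0.515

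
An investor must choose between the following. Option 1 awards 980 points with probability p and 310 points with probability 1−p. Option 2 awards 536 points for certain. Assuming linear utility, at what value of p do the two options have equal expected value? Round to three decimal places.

p·980 + (1−p)·310 = 536
670p + 310 = 536
p = (536 − 310) / 670

p = 0.337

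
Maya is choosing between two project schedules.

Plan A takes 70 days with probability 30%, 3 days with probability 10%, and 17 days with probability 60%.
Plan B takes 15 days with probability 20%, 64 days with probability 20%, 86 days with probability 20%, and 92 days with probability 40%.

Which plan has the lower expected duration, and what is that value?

Plan A (31.5 days)

Plan A = 0.3 × 70 + 0.1 × 3 + 0.6 × 17 = 21 + 0.3 + 10.2 = 31.5
Plan B = 0.2 × 15 + 0.2 × 64 + 0.2 × 86 + 0.4 × 92 = 3 + 12.8 + 17.2 + 36.8 = 69.8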